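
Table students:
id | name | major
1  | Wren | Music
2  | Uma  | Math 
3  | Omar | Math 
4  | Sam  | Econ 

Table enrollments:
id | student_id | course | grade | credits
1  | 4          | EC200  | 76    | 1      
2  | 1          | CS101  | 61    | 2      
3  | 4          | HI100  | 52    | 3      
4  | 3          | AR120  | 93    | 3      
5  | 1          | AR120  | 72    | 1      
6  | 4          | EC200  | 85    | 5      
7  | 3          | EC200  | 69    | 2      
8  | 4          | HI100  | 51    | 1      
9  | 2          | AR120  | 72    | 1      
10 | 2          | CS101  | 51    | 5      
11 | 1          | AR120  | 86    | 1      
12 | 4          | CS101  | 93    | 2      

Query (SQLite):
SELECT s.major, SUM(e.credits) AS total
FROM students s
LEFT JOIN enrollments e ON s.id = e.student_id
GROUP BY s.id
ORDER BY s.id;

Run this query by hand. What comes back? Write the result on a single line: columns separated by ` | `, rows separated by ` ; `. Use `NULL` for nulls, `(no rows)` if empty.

LEFT JOIN keeps every students row; unmatched ones get NULL for enrollments columns.
Group by students.id and compute SUM(e.credits). SUM over an all-NULL group is NULL.
  1: ids {2, 5, 11} → SUM(e.credits)=4
  2: ids {9, 10} → SUM(e.credits)=6
  3: ids {4, 7} → SUM(e.credits)=5
  4: ids {1, 3, 6, 8, 12} → SUM(e.credits)=12

Music | 4 ; Math | 6 ; Math | 5 ; Econ | 12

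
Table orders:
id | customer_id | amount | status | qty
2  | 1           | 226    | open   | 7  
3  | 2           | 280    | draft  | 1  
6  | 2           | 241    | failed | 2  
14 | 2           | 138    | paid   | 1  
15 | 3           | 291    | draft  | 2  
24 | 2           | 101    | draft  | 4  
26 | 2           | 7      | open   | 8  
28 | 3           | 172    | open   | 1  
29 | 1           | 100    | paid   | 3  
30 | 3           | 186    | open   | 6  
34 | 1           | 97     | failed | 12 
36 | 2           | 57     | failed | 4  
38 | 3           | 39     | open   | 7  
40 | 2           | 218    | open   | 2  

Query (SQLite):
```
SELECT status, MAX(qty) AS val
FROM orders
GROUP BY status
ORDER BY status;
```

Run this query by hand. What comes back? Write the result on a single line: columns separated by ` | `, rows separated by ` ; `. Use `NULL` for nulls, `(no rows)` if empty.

Partition orders by status; compute MAX(qty) within each group.
  draft: ids {3, 15, 24} → MAX(qty)=4
  failed: ids {6, 34, 36} → MAX(qty)=12
  open: ids {2, 26, 28, 30, 38, 40} → MAX(qty)=8
  paid: ids {14, 29} → MAX(qty)=3

draft | 4 ; failed | 12 ; open | 8 ; paid | 3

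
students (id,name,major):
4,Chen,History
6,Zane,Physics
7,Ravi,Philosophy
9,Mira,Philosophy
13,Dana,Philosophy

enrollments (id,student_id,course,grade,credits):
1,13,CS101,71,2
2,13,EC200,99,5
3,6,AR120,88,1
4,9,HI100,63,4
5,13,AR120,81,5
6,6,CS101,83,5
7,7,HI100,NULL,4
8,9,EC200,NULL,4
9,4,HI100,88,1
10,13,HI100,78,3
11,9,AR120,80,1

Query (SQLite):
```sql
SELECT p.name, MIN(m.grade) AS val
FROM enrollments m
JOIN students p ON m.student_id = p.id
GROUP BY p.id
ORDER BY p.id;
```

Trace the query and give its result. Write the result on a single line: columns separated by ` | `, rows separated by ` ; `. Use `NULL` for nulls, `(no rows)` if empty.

Chen | 88 ; Zane | 83 ; Ravi | NULL ; Mira | 63 ; Dana | 71

Join each enrollments row to its students via student_id.
Group joined rows by students.id; compute MIN(m.grade) per group.
  4: ids {9} → MIN(m.grade)=88
  6: ids {3, 6} → MIN(m.grade)=83
  7: ids {7} → MIN(m.grade)=NULL
  9: ids {4, 8, 11} → MIN(m.grade)=63
  13: ids {1, 2, 5, 10} → MIN(m.grade)=71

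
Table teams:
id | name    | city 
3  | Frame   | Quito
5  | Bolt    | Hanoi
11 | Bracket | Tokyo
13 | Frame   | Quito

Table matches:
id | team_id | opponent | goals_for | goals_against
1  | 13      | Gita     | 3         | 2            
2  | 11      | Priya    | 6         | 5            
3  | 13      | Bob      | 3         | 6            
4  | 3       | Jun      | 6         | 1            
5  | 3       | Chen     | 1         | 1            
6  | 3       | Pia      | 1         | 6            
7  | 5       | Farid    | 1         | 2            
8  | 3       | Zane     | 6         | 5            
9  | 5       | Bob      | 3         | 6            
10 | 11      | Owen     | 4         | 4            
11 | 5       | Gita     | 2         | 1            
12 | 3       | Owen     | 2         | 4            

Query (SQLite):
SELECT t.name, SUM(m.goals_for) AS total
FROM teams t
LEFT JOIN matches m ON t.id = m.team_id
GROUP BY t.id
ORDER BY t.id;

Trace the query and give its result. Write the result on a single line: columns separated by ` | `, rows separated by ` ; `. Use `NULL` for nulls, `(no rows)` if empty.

LEFT JOIN keeps every teams row; unmatched ones get NULL for matches columns.
Group by teams.id and compute SUM(m.goals_for). SUM over an all-NULL group is NULL.
  3: ids {4, 5, 6, 8, 12} → SUM(m.goals_for)=16
  5: ids {7, 9, 11} → SUM(m.goals_for)=6
  11: ids {2, 10} → SUM(m.goals_for)=10
  13: ids {1, 3} → SUM(m.goals_for)=6

Frame | 16 ; Bolt | 6 ; Bracket | 10 ; Frame | 6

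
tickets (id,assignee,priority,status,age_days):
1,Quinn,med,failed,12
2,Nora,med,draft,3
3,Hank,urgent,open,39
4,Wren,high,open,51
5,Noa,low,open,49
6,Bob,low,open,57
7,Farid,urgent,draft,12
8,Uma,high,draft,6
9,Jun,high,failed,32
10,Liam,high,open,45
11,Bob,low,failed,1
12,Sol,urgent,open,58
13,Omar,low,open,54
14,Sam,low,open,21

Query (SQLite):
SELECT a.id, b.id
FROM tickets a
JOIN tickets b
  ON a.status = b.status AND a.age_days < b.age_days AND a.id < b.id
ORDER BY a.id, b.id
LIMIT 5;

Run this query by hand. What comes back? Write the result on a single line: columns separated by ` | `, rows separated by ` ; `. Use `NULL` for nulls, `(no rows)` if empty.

1 | 9 ; 2 | 7 ; 2 | 8 ; 3 | 4 ; 3 | 5

Pairs (a,b) with same status, a.age_days < b.age_days, a.id < b.id.
status groups: draft:{2,7,8} failed:{1,9,11} open:{3,4,5,6,10,12,13,14}
Ordered by (a.id, b.id); first 5.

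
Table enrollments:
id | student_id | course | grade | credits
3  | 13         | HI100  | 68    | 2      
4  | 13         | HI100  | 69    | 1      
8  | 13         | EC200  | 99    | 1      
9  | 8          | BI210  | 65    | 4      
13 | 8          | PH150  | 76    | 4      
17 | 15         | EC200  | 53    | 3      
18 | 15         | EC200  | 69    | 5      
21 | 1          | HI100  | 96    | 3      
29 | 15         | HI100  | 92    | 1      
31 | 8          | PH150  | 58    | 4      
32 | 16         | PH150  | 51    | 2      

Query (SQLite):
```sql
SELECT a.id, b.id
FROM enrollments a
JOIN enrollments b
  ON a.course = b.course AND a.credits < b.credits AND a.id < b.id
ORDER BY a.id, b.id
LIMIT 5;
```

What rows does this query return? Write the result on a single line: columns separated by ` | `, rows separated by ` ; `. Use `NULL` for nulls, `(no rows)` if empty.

Pairs (a,b) with same course, a.credits < b.credits, a.id < b.id.
course groups: BI210:{9} EC200:{8,17,18} HI100:{3,4,21,29} PH150:{13,31,32}
Ordered by (a.id, b.id); first 5.

3 | 21 ; 4 | 21 ; 8 | 17 ; 8 | 18 ; 17 | 18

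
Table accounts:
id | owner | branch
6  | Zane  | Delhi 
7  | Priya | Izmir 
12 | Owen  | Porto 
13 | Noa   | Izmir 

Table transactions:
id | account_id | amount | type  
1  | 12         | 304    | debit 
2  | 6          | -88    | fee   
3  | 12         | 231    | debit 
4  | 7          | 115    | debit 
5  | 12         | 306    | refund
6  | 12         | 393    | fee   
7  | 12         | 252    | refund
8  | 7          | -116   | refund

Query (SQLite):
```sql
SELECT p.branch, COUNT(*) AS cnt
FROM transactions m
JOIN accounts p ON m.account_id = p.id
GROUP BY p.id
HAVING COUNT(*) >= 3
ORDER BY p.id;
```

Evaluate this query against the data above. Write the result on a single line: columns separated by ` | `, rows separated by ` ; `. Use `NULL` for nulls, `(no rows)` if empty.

Join each transactions row to its accounts via account_id.
Group joined rows by accounts.id; compute COUNT(*) per group.
HAVING: keep groups with count ≥ 3.
  6: ids {2} → COUNT(*)=1
  7: ids {4, 8} → COUNT(*)=2
  12: ids {1, 3, 5, 6, 7} → COUNT(*)=5

Porto | 5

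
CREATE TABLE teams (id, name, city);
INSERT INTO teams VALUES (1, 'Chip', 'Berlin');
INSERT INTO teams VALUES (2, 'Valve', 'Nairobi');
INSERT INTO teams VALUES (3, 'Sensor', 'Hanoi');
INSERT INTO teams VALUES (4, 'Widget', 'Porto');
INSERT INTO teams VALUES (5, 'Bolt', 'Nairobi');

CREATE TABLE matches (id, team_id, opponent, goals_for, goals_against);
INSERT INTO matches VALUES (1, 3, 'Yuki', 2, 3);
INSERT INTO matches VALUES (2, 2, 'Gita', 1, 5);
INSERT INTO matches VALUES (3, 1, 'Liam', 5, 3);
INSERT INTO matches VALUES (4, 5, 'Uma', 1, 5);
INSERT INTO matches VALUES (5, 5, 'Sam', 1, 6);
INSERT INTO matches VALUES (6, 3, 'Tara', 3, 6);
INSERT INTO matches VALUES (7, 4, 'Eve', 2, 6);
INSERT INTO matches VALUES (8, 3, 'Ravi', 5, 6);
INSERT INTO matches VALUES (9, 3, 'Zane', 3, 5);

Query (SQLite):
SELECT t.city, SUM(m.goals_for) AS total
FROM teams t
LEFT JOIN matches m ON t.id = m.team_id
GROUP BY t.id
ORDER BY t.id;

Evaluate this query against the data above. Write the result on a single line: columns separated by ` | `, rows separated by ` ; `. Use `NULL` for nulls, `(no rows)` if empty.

Berlin | 5 ; Nairobi | 1 ; Hanoi | 13 ; Porto | 2 ; Nairobi | 2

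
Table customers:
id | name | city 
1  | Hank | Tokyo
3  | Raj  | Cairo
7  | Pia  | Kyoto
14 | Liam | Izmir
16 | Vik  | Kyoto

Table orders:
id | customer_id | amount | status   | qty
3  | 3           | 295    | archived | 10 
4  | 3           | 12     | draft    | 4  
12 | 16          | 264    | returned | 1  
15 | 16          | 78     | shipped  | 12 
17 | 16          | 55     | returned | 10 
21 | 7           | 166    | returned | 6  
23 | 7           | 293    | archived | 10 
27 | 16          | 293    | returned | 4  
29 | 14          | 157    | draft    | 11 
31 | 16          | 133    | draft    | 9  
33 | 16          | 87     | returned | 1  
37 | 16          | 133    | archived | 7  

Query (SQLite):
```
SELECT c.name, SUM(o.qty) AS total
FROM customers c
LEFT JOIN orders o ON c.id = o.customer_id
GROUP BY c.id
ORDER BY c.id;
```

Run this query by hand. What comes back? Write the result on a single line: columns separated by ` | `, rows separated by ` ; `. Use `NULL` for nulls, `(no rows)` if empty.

Hank | NULL ; Raj | 14 ; Pia | 16 ; Liam | 11 ; Vik | 44

LEFT JOIN keeps every customers row; unmatched ones get NULL for orders columns.
Group by customers.id and compute SUM(o.qty). SUM over an all-NULL group is NULL.
  1: ids {—} → SUM(o.qty)=NULL
  3: ids {3, 4} → SUM(o.qty)=14
  7: ids {21, 23} → SUM(o.qty)=16
  14: ids {29} → SUM(o.qty)=11
  16: ids {12, 15, 17, 27, 31, 33, 37} → SUM(o.qty)=44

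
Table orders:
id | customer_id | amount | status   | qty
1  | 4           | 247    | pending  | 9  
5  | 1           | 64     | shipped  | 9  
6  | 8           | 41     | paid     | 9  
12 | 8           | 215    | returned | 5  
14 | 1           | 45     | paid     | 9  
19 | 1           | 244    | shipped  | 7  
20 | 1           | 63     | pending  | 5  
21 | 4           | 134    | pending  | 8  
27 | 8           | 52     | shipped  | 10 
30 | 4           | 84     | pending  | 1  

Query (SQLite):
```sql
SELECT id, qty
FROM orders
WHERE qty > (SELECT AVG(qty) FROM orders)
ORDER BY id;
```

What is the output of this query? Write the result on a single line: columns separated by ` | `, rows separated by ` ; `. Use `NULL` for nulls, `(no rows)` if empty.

1 | 9 ; 5 | 9 ; 6 | 9 ; 14 | 9 ; 21 | 8 ; 27 | 10

Scalar subquery: AVG(qty) over all orders rows = 7.2.
Keep rows where qty > that value.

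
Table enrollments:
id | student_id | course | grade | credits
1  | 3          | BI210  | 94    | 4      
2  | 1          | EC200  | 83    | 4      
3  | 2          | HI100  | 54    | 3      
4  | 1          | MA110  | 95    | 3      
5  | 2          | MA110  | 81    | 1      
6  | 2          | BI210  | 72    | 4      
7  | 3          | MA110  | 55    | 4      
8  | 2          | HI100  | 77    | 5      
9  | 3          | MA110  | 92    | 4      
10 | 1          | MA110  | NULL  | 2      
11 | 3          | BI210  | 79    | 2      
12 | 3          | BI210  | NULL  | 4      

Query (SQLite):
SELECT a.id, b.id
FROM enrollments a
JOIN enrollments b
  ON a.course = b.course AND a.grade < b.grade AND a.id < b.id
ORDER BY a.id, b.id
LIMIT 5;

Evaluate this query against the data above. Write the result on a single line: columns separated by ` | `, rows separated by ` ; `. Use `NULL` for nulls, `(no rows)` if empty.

Pairs (a,b) with same course, a.grade < b.grade, a.id < b.id.
course groups: BI210:{1,6,11,12} EC200:{2} HI100:{3,8} MA110:{4,5,7,9,10}
Ordered by (a.id, b.id); first 5.

3 | 8 ; 5 | 9 ; 6 | 11 ; 7 | 9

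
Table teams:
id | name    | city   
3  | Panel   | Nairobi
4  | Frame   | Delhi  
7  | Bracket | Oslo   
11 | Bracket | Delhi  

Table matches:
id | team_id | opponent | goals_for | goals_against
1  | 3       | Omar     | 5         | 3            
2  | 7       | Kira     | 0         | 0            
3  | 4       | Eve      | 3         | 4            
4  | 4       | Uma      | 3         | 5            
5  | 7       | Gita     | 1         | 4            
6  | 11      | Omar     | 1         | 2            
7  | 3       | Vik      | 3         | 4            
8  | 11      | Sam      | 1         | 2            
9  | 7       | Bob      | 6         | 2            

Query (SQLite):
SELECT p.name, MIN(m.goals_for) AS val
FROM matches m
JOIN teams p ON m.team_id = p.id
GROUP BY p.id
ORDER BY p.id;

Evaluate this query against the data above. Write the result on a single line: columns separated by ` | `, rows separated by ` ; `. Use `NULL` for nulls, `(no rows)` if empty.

Panel | 3 ; Frame | 3 ; Bracket | 0 ; Bracket | 1

Join each matches row to its teams via team_id.
Group joined rows by teams.id; compute MIN(m.goals_for) per group.
  3: ids {1, 7} → MIN(m.goals_for)=3
  4: ids {3, 4} → MIN(m.goals_for)=3
  7: ids {2, 5, 9} → MIN(m.goals_for)=0
  11: ids {6, 8} → MIN(m.goals_for)=1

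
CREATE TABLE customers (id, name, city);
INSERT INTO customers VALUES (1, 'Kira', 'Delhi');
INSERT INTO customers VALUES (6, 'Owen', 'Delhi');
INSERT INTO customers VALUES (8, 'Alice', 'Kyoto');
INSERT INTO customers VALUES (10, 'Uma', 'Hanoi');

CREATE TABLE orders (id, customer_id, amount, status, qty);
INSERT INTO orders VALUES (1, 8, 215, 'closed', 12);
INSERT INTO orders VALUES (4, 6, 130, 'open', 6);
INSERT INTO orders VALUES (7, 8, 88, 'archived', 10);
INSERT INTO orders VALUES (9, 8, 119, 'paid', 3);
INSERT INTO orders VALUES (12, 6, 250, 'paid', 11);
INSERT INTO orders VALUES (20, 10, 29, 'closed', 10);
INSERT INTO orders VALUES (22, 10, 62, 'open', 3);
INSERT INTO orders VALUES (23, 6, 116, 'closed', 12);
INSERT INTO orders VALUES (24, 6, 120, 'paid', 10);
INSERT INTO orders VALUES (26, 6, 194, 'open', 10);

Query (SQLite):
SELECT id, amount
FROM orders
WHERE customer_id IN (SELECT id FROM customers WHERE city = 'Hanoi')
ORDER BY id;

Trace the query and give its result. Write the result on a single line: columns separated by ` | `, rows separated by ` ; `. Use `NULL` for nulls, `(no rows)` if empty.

20 | 29 ; 22 | 62

Inner query: customers.id where city = 'Hanoi'.
Outer: keep orders rows whose customer_id is in that set.
Inner query → {10}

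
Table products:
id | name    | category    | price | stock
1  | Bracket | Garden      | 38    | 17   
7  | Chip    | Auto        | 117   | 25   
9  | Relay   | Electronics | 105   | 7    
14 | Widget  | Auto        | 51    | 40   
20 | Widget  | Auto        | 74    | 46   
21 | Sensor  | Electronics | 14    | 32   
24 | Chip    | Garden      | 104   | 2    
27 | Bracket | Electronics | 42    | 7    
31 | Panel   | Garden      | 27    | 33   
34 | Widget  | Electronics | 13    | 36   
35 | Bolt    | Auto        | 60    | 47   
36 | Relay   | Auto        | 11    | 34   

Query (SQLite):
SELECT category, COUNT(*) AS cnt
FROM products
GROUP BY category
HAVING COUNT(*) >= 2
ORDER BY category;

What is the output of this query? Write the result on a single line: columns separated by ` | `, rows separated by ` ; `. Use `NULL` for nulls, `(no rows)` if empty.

Auto | 5 ; Electronics | 4 ; Garden | 3

Partition products by category; compute COUNT(*) within each group.
HAVING: keep groups with count ≥ 2.
  Auto: ids {7, 14, 20, 35, 36} → COUNT(*)=5
  Electronics: ids {9, 21, 27, 34} → COUNT(*)=4
  Garden: ids {1, 24, 31} → COUNT(*)=3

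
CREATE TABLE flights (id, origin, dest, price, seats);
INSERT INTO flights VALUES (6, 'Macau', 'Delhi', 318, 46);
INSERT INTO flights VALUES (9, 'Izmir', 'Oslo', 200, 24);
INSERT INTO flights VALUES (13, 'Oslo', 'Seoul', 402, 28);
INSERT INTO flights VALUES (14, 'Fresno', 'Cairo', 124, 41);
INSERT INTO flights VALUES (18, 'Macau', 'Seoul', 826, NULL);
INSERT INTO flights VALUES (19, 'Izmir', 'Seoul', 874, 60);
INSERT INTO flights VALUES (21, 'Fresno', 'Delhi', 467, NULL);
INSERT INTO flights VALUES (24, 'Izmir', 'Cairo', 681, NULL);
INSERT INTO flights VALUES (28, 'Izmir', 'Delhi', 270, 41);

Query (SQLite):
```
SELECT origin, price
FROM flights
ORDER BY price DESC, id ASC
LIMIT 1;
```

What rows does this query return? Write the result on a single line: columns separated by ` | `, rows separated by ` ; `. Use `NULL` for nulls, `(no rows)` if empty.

Izmir | 874

Sort by price desc, tiebreak id asc: (874, id=19), (826, id=18), (681, id=24), (467, id=21) …. Take first 1.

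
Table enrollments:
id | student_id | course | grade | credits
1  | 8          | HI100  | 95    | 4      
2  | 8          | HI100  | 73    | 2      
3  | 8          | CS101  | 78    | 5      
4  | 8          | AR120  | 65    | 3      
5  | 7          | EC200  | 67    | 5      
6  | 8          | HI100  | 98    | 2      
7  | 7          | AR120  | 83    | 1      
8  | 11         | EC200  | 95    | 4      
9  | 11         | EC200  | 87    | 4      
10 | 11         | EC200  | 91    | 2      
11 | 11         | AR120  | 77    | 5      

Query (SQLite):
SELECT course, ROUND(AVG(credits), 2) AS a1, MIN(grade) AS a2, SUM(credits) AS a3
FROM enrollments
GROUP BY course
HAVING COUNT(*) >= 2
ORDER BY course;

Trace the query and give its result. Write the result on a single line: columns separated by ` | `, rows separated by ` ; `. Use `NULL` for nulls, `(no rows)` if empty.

AR120 | 3 | 65 | 9 ; EC200 | 3.75 | 67 | 15 ; HI100 | 2.67 | 73 | 8

Group enrollments by course.
Per group compute: ROUND(AVG(credits), 2), MIN(grade), SUM(credits).
HAVING: drop groups with fewer than 2 rows.
  AR120: ids {4, 7, 11} → ROUND(AVG(credits), 2)=3, MIN(grade)=65, SUM(credits)=9
  CS101: ids {3} → ROUND(AVG(credits), 2)=5, MIN(grade)=78, SUM(credits)=5
  EC200: ids {5, 8, 9, 10} → ROUND(AVG(credits), 2)=3.75, MIN(grade)=67, SUM(credits)=15
  HI100: ids {1, 2, 6} → ROUND(AVG(credits), 2)=2.67, MIN(grade)=73, SUM(credits)=8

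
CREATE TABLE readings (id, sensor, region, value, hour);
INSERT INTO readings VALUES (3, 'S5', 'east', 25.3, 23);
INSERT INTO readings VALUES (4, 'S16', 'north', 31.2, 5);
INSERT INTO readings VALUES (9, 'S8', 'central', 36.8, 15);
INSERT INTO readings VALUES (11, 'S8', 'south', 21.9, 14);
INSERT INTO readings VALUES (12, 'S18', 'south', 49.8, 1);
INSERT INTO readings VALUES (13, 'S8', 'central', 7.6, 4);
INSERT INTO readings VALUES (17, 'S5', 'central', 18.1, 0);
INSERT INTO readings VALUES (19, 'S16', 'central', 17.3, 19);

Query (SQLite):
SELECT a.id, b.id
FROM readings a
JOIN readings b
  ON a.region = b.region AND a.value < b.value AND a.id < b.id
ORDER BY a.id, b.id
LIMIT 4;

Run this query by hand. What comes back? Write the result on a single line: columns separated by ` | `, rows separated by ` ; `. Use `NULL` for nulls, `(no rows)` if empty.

Pairs (a,b) with same region, a.value < b.value, a.id < b.id.
region groups: central:{9,13,17,19} east:{3} north:{4} south:{11,12}
Ordered by (a.id, b.id); first 4.

11 | 12 ; 13 | 17 ; 13 | 19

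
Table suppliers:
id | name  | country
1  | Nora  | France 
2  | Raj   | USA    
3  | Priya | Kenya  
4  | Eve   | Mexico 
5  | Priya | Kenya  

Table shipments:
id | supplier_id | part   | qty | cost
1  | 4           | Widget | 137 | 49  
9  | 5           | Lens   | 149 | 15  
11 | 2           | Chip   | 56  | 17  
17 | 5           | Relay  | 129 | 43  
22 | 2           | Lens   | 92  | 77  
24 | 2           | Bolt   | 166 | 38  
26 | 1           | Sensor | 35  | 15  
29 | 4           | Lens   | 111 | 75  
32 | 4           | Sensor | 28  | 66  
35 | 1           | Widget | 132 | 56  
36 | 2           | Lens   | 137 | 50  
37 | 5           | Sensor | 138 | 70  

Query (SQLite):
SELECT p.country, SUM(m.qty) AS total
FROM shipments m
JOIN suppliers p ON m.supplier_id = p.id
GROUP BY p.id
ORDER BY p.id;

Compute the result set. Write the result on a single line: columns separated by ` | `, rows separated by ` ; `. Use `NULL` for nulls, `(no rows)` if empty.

Join each shipments row to its suppliers via supplier_id.
Group joined rows by suppliers.id; compute SUM(m.qty) per group.
  1: ids {26, 35} → SUM(m.qty)=167
  2: ids {11, 22, 24, 36} → SUM(m.qty)=451
  4: ids {1, 29, 32} → SUM(m.qty)=276
  5: ids {9, 17, 37} → SUM(m.qty)=416

France | 167 ; USA | 451 ; Mexico | 276 ; Kenya | 416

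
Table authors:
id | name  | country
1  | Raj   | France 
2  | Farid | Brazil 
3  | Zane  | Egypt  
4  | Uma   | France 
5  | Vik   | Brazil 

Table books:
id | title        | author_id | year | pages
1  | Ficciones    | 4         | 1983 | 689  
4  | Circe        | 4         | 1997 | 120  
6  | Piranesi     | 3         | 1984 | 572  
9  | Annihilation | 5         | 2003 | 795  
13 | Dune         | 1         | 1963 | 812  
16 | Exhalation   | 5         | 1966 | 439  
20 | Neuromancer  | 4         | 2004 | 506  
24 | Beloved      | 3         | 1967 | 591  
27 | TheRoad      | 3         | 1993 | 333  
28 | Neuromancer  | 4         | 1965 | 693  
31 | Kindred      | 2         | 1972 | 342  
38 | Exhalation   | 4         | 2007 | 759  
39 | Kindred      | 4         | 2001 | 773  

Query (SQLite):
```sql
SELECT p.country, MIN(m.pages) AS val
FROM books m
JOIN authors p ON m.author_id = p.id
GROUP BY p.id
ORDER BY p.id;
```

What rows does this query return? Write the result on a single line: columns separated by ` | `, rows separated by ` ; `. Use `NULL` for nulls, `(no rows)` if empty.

France | 812 ; Brazil | 342 ; Egypt | 333 ; France | 120 ; Brazil | 439

Join each books row to its authors via author_id.
Group joined rows by authors.id; compute MIN(m.pages) per group.
  1: ids {13} → MIN(m.pages)=812
  2: ids {31} → MIN(m.pages)=342
  3: ids {6, 24, 27} → MIN(m.pages)=333
  4: ids {1, 4, 20, 28, 38, 39} → MIN(m.pages)=120
  5: ids {9, 16} → MIN(m.pages)=439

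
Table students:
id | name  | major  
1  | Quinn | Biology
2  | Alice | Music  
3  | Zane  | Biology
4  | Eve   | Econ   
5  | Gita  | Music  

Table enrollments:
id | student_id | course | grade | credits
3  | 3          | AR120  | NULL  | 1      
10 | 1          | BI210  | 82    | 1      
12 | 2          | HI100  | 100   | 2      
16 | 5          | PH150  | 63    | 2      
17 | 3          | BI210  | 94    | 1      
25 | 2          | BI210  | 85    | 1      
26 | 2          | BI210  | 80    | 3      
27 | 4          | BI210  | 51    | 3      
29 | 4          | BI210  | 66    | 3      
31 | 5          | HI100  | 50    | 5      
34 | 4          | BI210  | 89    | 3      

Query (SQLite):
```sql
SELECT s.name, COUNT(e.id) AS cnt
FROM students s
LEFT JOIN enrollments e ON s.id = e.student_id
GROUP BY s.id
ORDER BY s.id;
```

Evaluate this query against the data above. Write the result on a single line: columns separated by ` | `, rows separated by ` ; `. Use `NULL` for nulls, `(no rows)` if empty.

LEFT JOIN keeps every students row; unmatched ones get NULL for enrollments columns.
Group by students.id and compute COUNT(e.id). COUNT(col) of an all-NULL group is 0.
  1: ids {10} → COUNT(e.id)=1
  2: ids {12, 25, 26} → COUNT(e.id)=3
  3: ids {3, 17} → COUNT(e.id)=2
  4: ids {27, 29, 34} → COUNT(e.id)=3
  5: ids {16, 31} → COUNT(e.id)=2

Quinn | 1 ; Alice | 3 ; Zane | 2 ; Eve | 3 ; Gita | 2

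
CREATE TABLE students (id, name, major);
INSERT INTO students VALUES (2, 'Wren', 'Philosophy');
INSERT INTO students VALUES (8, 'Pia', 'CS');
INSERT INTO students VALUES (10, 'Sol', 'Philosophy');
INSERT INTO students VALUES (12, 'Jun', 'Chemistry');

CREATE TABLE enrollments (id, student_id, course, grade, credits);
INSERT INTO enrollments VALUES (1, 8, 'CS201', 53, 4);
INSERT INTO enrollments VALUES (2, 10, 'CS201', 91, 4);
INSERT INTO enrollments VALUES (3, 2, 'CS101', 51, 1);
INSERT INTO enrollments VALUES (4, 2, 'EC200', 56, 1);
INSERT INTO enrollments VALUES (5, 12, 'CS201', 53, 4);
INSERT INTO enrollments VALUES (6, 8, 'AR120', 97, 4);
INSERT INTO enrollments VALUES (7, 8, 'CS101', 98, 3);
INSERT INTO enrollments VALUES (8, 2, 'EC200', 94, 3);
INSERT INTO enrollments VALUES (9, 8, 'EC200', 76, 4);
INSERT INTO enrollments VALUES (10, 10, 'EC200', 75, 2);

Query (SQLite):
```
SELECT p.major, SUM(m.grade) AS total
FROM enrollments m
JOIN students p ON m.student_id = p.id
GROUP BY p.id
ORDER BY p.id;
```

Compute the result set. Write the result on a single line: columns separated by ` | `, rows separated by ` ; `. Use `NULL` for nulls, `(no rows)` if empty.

Join each enrollments row to its students via student_id.
Group joined rows by students.id; compute SUM(m.grade) per group.
  2: ids {3, 4, 8} → SUM(m.grade)=201
  8: ids {1, 6, 7, 9} → SUM(m.grade)=324
  10: ids {2, 10} → SUM(m.grade)=166
  12: ids {5} → SUM(m.grade)=53

Philosophy | 201 ; CS | 324 ; Philosophy | 166 ; Chemistry | 53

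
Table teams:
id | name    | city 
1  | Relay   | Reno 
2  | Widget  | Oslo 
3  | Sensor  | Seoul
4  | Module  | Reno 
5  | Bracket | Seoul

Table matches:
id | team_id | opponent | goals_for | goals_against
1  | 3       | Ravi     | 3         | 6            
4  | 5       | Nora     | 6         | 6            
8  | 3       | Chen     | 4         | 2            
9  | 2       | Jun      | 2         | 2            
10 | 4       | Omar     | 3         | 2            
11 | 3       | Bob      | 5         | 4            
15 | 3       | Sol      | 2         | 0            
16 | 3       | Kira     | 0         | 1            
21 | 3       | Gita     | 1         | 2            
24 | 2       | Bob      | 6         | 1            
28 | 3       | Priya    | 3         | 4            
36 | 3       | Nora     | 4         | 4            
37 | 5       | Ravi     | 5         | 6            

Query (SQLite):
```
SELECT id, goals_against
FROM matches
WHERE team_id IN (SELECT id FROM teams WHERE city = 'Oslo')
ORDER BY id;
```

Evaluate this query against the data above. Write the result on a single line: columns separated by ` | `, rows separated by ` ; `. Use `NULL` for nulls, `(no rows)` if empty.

9 | 2 ; 24 | 1

Inner query: teams.id where city = 'Oslo'.
Outer: keep matches rows whose team_id is in that set.
Inner query → {2}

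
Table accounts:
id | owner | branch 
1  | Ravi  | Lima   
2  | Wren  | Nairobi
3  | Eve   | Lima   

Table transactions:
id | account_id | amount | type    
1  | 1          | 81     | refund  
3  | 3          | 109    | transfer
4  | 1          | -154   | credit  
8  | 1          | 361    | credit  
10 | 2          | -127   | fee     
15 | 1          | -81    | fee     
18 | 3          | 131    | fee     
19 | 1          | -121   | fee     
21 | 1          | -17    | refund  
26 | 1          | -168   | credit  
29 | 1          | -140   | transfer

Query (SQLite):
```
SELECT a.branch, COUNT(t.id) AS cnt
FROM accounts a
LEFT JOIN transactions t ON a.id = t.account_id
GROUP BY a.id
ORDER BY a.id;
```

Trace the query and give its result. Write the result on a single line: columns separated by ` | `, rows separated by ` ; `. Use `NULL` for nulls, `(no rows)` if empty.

Lima | 8 ; Nairobi | 1 ; Lima | 2

LEFT JOIN keeps every accounts row; unmatched ones get NULL for transactions columns.
Group by accounts.id and compute COUNT(t.id). COUNT(col) of an all-NULL group is 0.
  1: ids {1, 4, 8, 15, 19, 21, 26, 29} → COUNT(t.id)=8
  2: ids {10} → COUNT(t.id)=1
  3: ids {3, 18} → COUNT(t.id)=2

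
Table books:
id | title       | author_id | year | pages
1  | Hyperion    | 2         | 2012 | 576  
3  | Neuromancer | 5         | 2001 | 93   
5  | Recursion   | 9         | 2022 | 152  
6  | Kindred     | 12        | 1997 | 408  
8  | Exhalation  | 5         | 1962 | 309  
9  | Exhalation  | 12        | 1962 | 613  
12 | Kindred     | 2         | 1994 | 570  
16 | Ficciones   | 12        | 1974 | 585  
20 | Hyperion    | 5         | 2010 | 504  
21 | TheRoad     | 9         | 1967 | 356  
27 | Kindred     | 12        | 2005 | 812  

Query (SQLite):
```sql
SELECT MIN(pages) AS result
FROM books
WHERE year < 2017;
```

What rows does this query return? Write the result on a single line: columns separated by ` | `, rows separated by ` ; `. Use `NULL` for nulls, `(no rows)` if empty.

93

Rows where year < 2017 → pages values: [576, 93, 408, 309, 613, 570, 585, 504, 356, 812].
MIN of non-NULL values = 93.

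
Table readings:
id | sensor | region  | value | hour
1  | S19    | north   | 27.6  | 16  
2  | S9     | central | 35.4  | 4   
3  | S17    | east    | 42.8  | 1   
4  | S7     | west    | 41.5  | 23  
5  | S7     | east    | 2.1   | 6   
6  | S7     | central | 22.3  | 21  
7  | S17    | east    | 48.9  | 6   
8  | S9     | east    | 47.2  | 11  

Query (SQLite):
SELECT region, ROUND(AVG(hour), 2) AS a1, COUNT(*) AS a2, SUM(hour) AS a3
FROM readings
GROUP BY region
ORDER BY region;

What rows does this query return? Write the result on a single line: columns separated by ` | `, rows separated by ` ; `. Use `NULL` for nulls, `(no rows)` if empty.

central | 12.5 | 2 | 25 ; east | 6 | 4 | 24 ; north | 16 | 1 | 16 ; west | 23 | 1 | 23

Group readings by region.
Per group compute: ROUND(AVG(hour), 2), COUNT(*), SUM(hour).
  central: ids {2, 6} → ROUND(AVG(hour), 2)=12.5, COUNT(*)=2, SUM(hour)=25
  east: ids {3, 5, 7, 8} → ROUND(AVG(hour), 2)=6, COUNT(*)=4, SUM(hour)=24
  north: ids {1} → ROUND(AVG(hour), 2)=16, COUNT(*)=1, SUM(hour)=16
  west: ids {4} → ROUND(AVG(hour), 2)=23, COUNT(*)=1, SUM(hour)=23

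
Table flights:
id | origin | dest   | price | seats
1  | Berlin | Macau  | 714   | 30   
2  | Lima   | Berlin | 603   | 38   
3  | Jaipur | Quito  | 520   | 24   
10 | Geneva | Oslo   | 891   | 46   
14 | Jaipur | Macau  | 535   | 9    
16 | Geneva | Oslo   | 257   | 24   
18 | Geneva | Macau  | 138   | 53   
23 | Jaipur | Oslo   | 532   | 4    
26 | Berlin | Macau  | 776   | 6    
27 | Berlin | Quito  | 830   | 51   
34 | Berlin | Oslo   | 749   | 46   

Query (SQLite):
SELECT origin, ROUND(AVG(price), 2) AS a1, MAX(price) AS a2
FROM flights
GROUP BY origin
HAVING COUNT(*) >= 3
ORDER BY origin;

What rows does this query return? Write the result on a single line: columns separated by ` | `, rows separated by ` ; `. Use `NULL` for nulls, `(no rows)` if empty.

Berlin | 767.25 | 830 ; Geneva | 428.67 | 891 ; Jaipur | 529 | 535

Group flights by origin.
Per group compute: ROUND(AVG(price), 2), MAX(price).
HAVING: drop groups with fewer than 3 rows.
  Berlin: ids {1, 26, 27, 34} → ROUND(AVG(price), 2)=767.25, MAX(price)=830
  Geneva: ids {10, 16, 18} → ROUND(AVG(price), 2)=428.67, MAX(price)=891
  Jaipur: ids {3, 14, 23} → ROUND(AVG(price), 2)=529, MAX(price)=535
  Lima: ids {2} → ROUND(AVG(price), 2)=603, MAX(price)=603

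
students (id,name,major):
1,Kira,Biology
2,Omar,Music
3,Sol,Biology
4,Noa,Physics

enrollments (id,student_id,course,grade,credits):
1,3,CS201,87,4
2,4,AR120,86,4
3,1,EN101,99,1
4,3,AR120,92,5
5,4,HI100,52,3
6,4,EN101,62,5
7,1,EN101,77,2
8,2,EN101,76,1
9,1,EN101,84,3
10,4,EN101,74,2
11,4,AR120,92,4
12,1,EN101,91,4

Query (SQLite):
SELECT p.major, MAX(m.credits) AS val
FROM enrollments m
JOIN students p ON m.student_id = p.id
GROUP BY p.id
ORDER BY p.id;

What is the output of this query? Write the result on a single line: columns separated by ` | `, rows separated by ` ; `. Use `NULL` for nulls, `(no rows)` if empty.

Biology | 4 ; Music | 1 ; Biology | 5 ; Physics | 5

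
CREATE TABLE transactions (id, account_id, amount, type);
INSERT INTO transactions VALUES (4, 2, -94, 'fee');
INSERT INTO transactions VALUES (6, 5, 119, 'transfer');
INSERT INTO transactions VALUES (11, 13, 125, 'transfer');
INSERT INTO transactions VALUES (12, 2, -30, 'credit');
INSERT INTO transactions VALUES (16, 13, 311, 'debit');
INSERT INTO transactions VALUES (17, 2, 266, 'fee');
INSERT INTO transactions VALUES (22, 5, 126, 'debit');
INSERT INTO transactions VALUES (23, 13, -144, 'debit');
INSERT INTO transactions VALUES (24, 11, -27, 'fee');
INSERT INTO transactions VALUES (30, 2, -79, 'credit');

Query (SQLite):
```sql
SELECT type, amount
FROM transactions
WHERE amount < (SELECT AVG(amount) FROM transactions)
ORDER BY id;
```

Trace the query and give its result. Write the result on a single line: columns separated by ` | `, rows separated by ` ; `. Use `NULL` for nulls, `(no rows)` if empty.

Scalar subquery: AVG(amount) over all transactions rows = 57.3.
Keep rows where amount < that value.

fee | -94 ; credit | -30 ; debit | -144 ; fee | -27 ; credit | -79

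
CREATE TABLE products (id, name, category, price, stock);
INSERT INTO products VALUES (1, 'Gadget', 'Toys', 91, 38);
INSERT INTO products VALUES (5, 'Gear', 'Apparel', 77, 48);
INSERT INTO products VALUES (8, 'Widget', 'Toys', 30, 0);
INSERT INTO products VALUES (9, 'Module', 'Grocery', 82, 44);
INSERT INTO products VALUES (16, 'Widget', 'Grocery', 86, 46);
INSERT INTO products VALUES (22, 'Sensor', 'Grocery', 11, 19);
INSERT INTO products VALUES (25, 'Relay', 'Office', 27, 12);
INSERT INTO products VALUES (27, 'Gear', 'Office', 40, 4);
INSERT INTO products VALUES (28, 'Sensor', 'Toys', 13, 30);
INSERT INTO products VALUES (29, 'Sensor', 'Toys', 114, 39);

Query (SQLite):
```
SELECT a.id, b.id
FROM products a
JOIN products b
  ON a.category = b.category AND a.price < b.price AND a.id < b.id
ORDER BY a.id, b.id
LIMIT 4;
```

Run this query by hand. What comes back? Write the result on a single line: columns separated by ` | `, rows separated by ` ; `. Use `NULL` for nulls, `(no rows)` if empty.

Pairs (a,b) with same category, a.price < b.price, a.id < b.id.
category groups: Apparel:{5} Grocery:{9,16,22} Office:{25,27} Toys:{1,8,28,29}
Ordered by (a.id, b.id); first 4.

1 | 29 ; 8 | 29 ; 9 | 16 ; 25 | 27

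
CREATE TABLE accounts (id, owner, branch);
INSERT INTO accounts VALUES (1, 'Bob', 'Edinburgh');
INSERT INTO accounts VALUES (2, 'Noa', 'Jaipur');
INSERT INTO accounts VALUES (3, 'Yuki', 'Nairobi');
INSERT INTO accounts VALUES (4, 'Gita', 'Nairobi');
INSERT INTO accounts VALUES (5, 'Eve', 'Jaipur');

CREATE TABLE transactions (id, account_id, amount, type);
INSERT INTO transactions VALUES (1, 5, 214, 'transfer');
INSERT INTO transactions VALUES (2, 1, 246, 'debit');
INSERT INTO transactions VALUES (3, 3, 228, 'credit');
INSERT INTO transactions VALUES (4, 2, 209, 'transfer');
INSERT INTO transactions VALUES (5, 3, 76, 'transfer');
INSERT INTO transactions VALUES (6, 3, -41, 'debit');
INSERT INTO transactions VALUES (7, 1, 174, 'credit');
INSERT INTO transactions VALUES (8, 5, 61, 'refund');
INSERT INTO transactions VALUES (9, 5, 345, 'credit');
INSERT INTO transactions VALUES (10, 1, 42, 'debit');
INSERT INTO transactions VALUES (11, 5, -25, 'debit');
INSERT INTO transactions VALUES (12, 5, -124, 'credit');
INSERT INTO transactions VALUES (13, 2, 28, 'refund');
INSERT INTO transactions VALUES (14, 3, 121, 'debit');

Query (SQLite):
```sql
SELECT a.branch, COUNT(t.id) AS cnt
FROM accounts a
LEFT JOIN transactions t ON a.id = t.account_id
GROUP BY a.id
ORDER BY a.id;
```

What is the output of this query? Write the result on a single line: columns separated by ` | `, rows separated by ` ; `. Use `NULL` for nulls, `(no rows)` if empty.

LEFT JOIN keeps every accounts row; unmatched ones get NULL for transactions columns.
Group by accounts.id and compute COUNT(t.id). COUNT(col) of an all-NULL group is 0.
  1: ids {2, 7, 10} → COUNT(t.id)=3
  2: ids {4, 13} → COUNT(t.id)=2
  3: ids {3, 5, 6, 14} → COUNT(t.id)=4
  4: ids {—} → COUNT(t.id)=0
  5: ids {1, 8, 9, 11, 12} → COUNT(t.id)=5

Edinburgh | 3 ; Jaipur | 2 ; Nairobi | 4 ; Nairobi | 0 ; Jaipur | 5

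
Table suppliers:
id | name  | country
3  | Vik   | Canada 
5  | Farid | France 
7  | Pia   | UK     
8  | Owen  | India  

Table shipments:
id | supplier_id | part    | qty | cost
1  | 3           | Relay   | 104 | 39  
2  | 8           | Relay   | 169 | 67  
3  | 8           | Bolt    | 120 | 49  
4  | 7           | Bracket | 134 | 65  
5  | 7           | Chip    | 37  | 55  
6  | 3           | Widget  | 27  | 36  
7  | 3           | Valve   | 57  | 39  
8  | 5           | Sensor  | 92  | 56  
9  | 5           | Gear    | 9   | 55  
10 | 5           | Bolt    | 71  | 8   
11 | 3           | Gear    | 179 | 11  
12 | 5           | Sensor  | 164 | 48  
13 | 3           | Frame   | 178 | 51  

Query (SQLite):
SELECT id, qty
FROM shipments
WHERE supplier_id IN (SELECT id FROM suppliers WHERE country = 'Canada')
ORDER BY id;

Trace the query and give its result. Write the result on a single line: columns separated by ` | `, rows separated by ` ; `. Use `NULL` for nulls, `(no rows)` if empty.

1 | 104 ; 6 | 27 ; 7 | 57 ; 11 | 179 ; 13 | 178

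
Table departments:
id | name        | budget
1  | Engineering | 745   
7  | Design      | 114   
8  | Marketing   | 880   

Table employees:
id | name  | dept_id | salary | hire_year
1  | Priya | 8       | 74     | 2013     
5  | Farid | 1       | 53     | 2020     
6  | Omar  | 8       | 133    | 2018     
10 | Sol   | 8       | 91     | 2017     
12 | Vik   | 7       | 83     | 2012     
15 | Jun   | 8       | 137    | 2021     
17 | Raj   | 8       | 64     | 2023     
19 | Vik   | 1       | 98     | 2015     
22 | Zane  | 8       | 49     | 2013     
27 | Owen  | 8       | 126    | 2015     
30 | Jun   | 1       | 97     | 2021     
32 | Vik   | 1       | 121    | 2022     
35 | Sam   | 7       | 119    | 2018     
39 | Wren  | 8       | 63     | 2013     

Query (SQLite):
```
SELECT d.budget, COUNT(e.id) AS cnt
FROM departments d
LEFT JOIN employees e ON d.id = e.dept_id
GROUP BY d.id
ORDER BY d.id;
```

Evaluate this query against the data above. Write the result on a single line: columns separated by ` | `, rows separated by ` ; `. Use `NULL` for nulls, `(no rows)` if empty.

LEFT JOIN keeps every departments row; unmatched ones get NULL for employees columns.
Group by departments.id and compute COUNT(e.id). COUNT(col) of an all-NULL group is 0.
  1: ids {5, 19, 30, 32} → COUNT(e.id)=4
  7: ids {12, 35} → COUNT(e.id)=2
  8: ids {1, 6, 10, 15, 17, 22, 27, 39} → COUNT(e.id)=8

745 | 4 ; 114 | 2 ; 880 | 8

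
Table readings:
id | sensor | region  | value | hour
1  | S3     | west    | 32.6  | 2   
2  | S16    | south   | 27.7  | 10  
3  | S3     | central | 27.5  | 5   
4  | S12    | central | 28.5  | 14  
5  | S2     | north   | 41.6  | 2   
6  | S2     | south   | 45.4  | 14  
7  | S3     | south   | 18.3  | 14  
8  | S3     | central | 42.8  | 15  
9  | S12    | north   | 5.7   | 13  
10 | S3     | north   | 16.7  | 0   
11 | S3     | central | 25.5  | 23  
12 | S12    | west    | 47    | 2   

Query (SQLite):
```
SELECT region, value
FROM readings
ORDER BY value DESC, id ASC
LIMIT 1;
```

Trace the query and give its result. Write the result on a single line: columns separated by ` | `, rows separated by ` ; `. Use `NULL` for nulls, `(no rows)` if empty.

Sort by value desc, tiebreak id asc: (47, id=12), (45.4, id=6), (42.8, id=8), (41.6, id=5) …. Take first 1.

west | 47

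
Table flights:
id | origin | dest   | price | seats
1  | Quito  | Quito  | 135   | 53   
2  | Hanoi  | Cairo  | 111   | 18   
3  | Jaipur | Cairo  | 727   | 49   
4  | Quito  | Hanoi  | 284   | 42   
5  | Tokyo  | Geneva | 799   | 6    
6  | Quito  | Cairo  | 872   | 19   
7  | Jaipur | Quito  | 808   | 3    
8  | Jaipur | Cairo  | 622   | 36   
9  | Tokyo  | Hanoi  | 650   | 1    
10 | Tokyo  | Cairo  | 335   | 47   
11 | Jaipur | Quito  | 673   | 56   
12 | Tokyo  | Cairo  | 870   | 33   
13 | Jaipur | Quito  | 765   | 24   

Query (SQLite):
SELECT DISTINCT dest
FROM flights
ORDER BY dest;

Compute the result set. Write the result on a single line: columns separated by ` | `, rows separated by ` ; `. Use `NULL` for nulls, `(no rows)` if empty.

Cairo ; Geneva ; Hanoi ; Quito

Collect distinct dest values from flights.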